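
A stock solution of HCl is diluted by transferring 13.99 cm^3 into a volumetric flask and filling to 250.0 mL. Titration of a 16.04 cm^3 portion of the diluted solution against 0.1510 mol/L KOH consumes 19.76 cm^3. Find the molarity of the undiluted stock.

n(KOH) = 0.1510 x 0.01976 = 0.002984 mol.
n(HCl) in the aliquot = 0.002984 mol.
[diluted HCl] = 0.002984 / 0.01604 = 0.1860 M.
Dilution factor = 250.0/13.99 = 17.87, so [stock] = 0.1860 x 17.87 = 3.32 M.

3.32 M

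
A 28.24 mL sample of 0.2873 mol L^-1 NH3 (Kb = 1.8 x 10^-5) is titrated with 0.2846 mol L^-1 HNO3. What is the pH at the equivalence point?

5.05

n(NH3) = 0.2873 x 0.02824 = 0.008113 mol; V(HNO3) at equivalence = 0.008113/0.2846 = 0.02851 L.
At equivalence the base is fully converted to NH4+; total volume = 0.05675 L, so [NH4+] = 0.008113/0.05675 = 0.1430 M.
Ka(NH4+) = Kw/Kb = 1.0e-14 / 1.8 x 10^-5 = 5.56e-10.
[H^+] = sqrt(Ka x [NH4+]) = sqrt(5.56e-10 x 0.1430) = 8.91e-6 M.
pH = -log(8.91e-6) = 5.05.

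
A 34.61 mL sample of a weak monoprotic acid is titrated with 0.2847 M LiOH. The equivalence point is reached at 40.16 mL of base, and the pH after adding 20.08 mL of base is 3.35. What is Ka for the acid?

4.5 x 10^-4

20.08 mL is half of the equivalence volume, so this is the half-equivalence point where [HA] = [A^-].
At half-equivalence pH = pKa, so pKa = 3.35.
Ka = 10^(-3.35) = 4.5 x 10^-4.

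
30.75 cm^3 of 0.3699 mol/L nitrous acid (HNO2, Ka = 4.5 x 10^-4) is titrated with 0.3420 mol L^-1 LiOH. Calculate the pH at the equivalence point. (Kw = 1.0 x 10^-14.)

n(HNO2) = 0.3699 x 0.03075 = 0.01137 mol; V(LiOH) at equivalence = 0.01137/0.3420 = 0.03326 L.
At equivalence all the acid is converted to NO2-; total volume = 0.03075 + 0.03326 = 0.06401 L, so [NO2-] = 0.01137/0.06401 = 0.1777 M.
Kb = Kw/Ka = 1.0e-14 / 4.5 x 10^-4 = 2.22e-11.
[OH^-] = sqrt(Kb x [NO2-]) = sqrt(2.22e-11 x 0.1777) = 1.99e-6 M.
pOH = 5.70, so pH = 14.00 - 5.70 = 8.30.

8.30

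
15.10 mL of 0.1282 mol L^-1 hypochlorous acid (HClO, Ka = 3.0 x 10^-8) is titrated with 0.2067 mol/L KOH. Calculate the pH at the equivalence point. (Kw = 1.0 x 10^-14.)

n(HClO) = 0.1282 x 0.01510 = 0.001936 mol; V(KOH) at equivalence = 0.001936/0.2067 = 0.009365 L.
At equivalence all the acid is converted to ClO-; total volume = 0.01510 + 0.009365 = 0.02447 L, so [ClO-] = 0.001936/0.02447 = 0.07912 M.
Kb = Kw/Ka = 1.0e-14 / 3.0 x 10^-8 = 3.33e-7.
[OH^-] = sqrt(Kb x [ClO-]) = sqrt(3.33e-7 x 0.07912) = 0.000162 M.
pOH = 3.79, so pH = 14.00 - 3.79 = 10.21.

10.21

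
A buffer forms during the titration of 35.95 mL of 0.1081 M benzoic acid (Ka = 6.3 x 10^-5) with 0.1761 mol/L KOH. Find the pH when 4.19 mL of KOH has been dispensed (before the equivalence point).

Initial n(C6H5COOH) = 0.1081 x 0.03595 = 0.003886 mol.
n(KOH) added = 0.1761 x 0.004190 = 0.0007379 mol, converting that many moles of C6H5COOH to C6H5COO-.
Remaining n(C6H5COOH) = 0.003148 mol; n(C6H5COO-) = 0.0007379 mol.
By Henderson-Hasselbalch, pH = pKa + log([A^-]/[HA]) = 4.20 + log(0.0007379/0.003148) = 4.20 + (-0.63) = 3.57.

3.57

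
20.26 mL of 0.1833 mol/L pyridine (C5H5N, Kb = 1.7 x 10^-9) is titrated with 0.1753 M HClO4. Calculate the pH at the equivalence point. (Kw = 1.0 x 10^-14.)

n(C5H5N) = 0.1833 x 0.02026 = 0.003714 mol; V(HClO4) at equivalence = 0.003714/0.1753 = 0.02118 L.
At equivalence the base is fully converted to C5H5NH+; total volume = 0.04144 L, so [C5H5NH+] = 0.003714/0.04144 = 0.08961 M.
Ka(C5H5NH+) = Kw/Kb = 1.0e-14 / 1.7 x 10^-9 = 5.88e-6.
[H^+] = sqrt(Ka x [C5H5NH+]) = sqrt(5.88e-6 x 0.08961) = 0.000726 M.
pH = -log(0.000726) = 3.14.

3.14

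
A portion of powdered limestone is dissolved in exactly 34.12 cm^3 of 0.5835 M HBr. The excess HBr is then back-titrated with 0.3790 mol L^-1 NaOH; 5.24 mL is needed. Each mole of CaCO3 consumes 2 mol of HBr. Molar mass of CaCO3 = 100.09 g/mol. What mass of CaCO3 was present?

0.897 g

Total n(HBr) added = 0.5835 x 0.03412 = 0.01991 mol.
n(NaOH) used = 0.3790 x 0.005240 = 0.001986 mol, which equals the excess n(HBr).
So n(HBr) consumed by the sample = 0.01991 - 0.001986 = 0.01792 mol.
n(CaCO3) = 0.01792 / 2 = 0.008962 mol.
mass = 0.008962 mol x 100.09 g/mol = 0.897 g.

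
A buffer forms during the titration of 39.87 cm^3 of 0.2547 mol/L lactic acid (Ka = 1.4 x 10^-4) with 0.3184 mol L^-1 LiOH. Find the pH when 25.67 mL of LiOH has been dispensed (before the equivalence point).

4.47

Initial n(HC3H5O3) = 0.2547 x 0.03987 = 0.01015 mol.
n(LiOH) added = 0.3184 x 0.02567 = 0.008173 mol, converting that many moles of HC3H5O3 to C3H5O3-.
Remaining n(HC3H5O3) = 0.001982 mol; n(C3H5O3-) = 0.008173 mol.
By Henderson-Hasselbalch, pH = pKa + log([A^-]/[HA]) = 3.85 + log(0.008173/0.001982) = 3.85 + (+0.62) = 4.47.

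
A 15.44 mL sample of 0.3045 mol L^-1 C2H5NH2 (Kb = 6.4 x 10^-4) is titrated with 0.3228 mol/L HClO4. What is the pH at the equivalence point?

n(C2H5NH2) = 0.3045 x 0.01544 = 0.004701 mol; V(HClO4) at equivalence = 0.004701/0.3228 = 0.01456 L.
At equivalence the base is fully converted to C2H5NH3+; total volume = 0.03000 L, so [C2H5NH3+] = 0.004701/0.03000 = 0.1567 M.
Ka(C2H5NH3+) = Kw/Kb = 1.0e-14 / 6.4 x 10^-4 = 1.56e-11.
[H^+] = sqrt(Ka x [C2H5NH3+]) = sqrt(1.56e-11 x 0.1567) = 1.56e-6 M.
pH = -log(1.56e-6) = 5.81.

5.81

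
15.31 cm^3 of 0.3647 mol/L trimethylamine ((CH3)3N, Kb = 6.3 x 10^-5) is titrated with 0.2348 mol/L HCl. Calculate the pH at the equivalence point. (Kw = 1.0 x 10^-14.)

n((CH3)3N) = 0.3647 x 0.01531 = 0.005584 mol; V(HCl) at equivalence = 0.005584/0.2348 = 0.02378 L.
At equivalence the base is fully converted to (CH3)3NH+; total volume = 0.03909 L, so [(CH3)3NH+] = 0.005584/0.03909 = 0.1428 M.
Ka((CH3)3NH+) = Kw/Kb = 1.0e-14 / 6.3 x 10^-5 = 1.59e-10.
[H^+] = sqrt(Ka x [(CH3)3NH+]) = sqrt(1.59e-10 x 0.1428) = 4.76e-6 M.
pH = -log(4.76e-6) = 5.32.

5.32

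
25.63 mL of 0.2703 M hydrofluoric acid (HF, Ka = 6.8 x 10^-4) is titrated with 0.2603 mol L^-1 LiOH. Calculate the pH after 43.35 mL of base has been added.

12.80

n(acid) = 0.2703 x 0.02563 = 0.006928 mol; n(LiOH) added = 0.2603 x 0.04335 = 0.01128 mol.
Base is in excess by 0.01128 - 0.006928 = 0.004356 mol in a total volume of 0.06898 L.
[OH^-] = 0.004356/0.06898 = 0.06315 M, so pOH = 1.20 and pH = 14.00 - 1.20 = 12.80.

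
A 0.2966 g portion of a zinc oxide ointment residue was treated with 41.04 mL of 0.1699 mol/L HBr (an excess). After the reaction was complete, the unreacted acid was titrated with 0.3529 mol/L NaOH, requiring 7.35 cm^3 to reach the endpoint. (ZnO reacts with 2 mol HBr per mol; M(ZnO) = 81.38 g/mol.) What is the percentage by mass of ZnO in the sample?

60.1%

Total n(HBr) added = 0.1699 x 0.04104 = 0.006973 mol.
n(NaOH) used = 0.3529 x 0.007350 = 0.002594 mol, which equals the excess n(HBr).
So n(HBr) consumed by the sample = 0.006973 - 0.002594 = 0.004379 mol.
n(ZnO) = 0.004379 / 2 = 0.002189 mol.
mass ZnO = 0.002189 x 81.38 = 0.1782 g, so %ZnO = 0.1782/0.2966 x 100 = 60.1%.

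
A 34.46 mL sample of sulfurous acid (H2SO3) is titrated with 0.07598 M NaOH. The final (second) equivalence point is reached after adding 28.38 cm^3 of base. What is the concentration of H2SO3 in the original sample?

0.0313 M

n(NaOH) = 0.07598 x 0.02838 = 0.002156 mol.
At the final (second) equivalence point, 2 mol OH^- react per mol H2SO3, so n(H2SO3) = 0.002156 / 2 = 0.001078 mol.
[H2SO3] = 0.001078 / 0.03446 L = 0.0313 M.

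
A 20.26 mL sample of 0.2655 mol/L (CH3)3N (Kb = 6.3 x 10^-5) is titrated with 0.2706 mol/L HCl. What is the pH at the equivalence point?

n((CH3)3N) = 0.2655 x 0.02026 = 0.005379 mol; V(HCl) at equivalence = 0.005379/0.2706 = 0.01988 L.
At equivalence the base is fully converted to (CH3)3NH+; total volume = 0.04014 L, so [(CH3)3NH+] = 0.005379/0.04014 = 0.1340 M.
Ka((CH3)3NH+) = Kw/Kb = 1.0e-14 / 6.3 x 10^-5 = 1.59e-10.
[H^+] = sqrt(Ka x [(CH3)3NH+]) = sqrt(1.59e-10 x 0.1340) = 4.61e-6 M.
pH = -log(4.61e-6) = 5.34.

5.34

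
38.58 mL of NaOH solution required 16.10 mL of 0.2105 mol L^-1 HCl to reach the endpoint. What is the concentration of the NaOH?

n(HCl) delivered = 0.2105 x 0.01610 = 0.003389 mol.
For a 1:1 reaction, n(NaOH) = 0.003389 mol.
[NaOH] = 0.003389 mol / 0.03858 L = 0.0878 M.

0.0878 M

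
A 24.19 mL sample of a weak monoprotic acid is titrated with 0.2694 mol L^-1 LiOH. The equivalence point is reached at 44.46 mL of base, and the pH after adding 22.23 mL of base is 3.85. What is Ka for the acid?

1.4 x 10^-4

22.23 mL is half of the equivalence volume, so this is the half-equivalence point where [HA] = [A^-].
At half-equivalence pH = pKa, so pKa = 3.85.
Ka = 10^(-3.85) = 1.4 x 10^-4.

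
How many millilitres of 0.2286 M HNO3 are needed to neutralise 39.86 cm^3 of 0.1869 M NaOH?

32.6 mL

n(NaOH) = 0.1869 mol/L x 0.03986 L = 0.007450 mol.
At equivalence n(HNO3) = n(NaOH) = 0.007450 mol.
V(HNO3) = 0.007450 / 0.2286 = 0.03259 L = 32.6 mL.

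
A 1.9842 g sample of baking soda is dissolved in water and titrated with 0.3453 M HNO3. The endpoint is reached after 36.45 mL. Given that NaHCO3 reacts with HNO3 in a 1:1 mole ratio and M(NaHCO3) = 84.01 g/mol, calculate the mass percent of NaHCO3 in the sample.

n(HNO3) = 0.3453 x 0.03645 = 0.01259 mol.
n(NaHCO3) = 0.01259 / 1 = 0.01259 mol.
mass of NaHCO3 = 0.01259 x 84.01 = 1.057 g.
% purity = 1.057 / 1.9842 x 100 = 53.3%.

53.3%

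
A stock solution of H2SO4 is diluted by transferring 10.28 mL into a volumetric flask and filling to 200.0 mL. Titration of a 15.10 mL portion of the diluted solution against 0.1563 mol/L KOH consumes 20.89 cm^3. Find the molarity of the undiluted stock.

2.10 M

n(KOH) = 0.1563 x 0.02089 = 0.003265 mol.
n(H2SO4) in the aliquot = 0.003265 x 1/2 = 0.001633 mol.
[diluted H2SO4] = 0.001633 / 0.01510 = 0.1081 M.
Dilution factor = 200.0/10.28 = 19.46, so [stock] = 0.1081 x 19.46 = 2.10 M.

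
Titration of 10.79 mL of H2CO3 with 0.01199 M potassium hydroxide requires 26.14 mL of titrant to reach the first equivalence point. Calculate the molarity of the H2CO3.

n(KOH) = 0.01199 x 0.02614 = 0.0003134 mol.
At the first equivalence point, 1 mol OH^- react per mol H2CO3, so n(H2CO3) = 0.0003134 / 1 = 0.0003134 mol.
[H2CO3] = 0.0003134 / 0.01079 L = 0.0290 M.

0.0290 M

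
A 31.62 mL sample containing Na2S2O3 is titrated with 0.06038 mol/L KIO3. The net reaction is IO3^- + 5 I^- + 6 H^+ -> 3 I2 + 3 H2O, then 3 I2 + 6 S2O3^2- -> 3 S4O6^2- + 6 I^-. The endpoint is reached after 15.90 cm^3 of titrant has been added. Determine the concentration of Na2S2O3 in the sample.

0.182 M

n(KIO3) = 0.06038 x 0.01590 = 0.0009600 mol.
From the balanced equation, 1 mol KIO3 reacts with 6 mol Na2S2O3, so n(Na2S2O3) = 0.0009600 x 6/1 = 0.005760 mol.
[Na2S2O3] = 0.005760 / 0.03162 L = 0.182 M.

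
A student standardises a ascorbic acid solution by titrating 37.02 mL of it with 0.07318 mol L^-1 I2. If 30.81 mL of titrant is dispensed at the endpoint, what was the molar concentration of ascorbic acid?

0.0609 M

n(I2) = 0.07318 x 0.03081 = 0.002255 mol.
From the balanced equation, 1 mol I2 reacts with 1 mol ascorbic acid, so n(ascorbic acid) = 0.002255 x 1/1 = 0.002255 mol.
[ascorbic acid] = 0.002255 / 0.03702 L = 0.0609 M.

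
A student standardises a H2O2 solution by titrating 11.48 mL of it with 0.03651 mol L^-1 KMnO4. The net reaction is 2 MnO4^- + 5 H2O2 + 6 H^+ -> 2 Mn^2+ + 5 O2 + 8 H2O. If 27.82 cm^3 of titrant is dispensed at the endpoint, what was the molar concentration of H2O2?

n(KMnO4) = 0.03651 x 0.02782 = 0.001016 mol.
From the balanced equation, 2 mol KMnO4 reacts with 5 mol H2O2, so n(H2O2) = 0.001016 x 5/2 = 0.002539 mol.
[H2O2] = 0.002539 / 0.01148 L = 0.221 M.

0.221 M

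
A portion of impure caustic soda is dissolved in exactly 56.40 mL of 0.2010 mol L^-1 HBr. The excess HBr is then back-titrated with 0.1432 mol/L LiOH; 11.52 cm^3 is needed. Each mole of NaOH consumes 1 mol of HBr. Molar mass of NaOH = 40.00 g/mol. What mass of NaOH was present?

Total n(HBr) added = 0.2010 x 0.05640 = 0.01134 mol.
n(LiOH) used = 0.1432 x 0.01152 = 0.001650 mol, which equals the excess n(HBr).
So n(HBr) consumed by the sample = 0.01134 - 0.001650 = 0.009687 mol.
n(NaOH) = 0.009687 / 1 = 0.009687 mol.
mass = 0.009687 mol x 40.00 g/mol = 0.387 g.

0.387 g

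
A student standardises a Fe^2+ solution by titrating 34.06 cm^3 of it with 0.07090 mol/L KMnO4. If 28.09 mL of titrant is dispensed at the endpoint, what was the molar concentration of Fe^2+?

0.292 M

n(KMnO4) = 0.07090 x 0.02809 = 0.001992 mol.
From the balanced equation, 1 mol KMnO4 reacts with 5 mol Fe^2+, so n(Fe^2+) = 0.001992 x 5/1 = 0.009958 mol.
[Fe^2+] = 0.009958 / 0.03406 L = 0.292 M.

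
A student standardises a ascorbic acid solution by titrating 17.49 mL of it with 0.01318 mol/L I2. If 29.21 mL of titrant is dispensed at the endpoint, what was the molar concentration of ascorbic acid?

n(I2) = 0.01318 x 0.02921 = 0.0003850 mol.
From the balanced equation, 1 mol I2 reacts with 1 mol ascorbic acid, so n(ascorbic acid) = 0.0003850 x 1/1 = 0.0003850 mol.
[ascorbic acid] = 0.0003850 / 0.01749 L = 0.0220 M.

0.0220 M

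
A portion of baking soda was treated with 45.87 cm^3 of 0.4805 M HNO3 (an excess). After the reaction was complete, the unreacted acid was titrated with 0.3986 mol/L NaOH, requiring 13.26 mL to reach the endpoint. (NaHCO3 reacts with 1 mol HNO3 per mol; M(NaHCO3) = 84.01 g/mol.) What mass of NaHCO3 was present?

Total n(HNO3) added = 0.4805 x 0.04587 = 0.02204 mol.
n(NaOH) used = 0.3986 x 0.01326 = 0.005285 mol, which equals the excess n(HNO3).
So n(HNO3) consumed by the sample = 0.02204 - 0.005285 = 0.01676 mol.
n(NaHCO3) = 0.01676 / 1 = 0.01676 mol.
mass = 0.01676 mol x 84.01 g/mol = 1.41 g.

1.41 g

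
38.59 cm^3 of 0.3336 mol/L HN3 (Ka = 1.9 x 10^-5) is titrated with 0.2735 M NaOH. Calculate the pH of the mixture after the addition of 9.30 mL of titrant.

Initial n(HN3) = 0.3336 x 0.03859 = 0.01287 mol.
n(NaOH) added = 0.2735 x 0.009300 = 0.002544 mol, converting that many moles of HN3 to N3-.
Remaining n(HN3) = 0.01033 mol; n(N3-) = 0.002544 mol.
By Henderson-Hasselbalch, pH = pKa + log([A^-]/[HA]) = 4.72 + log(0.002544/0.01033) = 4.72 + (-0.61) = 4.11.

4.11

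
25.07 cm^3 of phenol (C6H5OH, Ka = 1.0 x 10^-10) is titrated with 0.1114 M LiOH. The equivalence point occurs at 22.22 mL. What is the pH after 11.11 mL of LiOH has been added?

10.00

11.11 mL is exactly half the equivalence volume (22.22/2), i.e. the half-equivalence point.
There, n(HA) = n(A^-), so pH = pKa = -log(1.0 x 10^-10) = 10.00.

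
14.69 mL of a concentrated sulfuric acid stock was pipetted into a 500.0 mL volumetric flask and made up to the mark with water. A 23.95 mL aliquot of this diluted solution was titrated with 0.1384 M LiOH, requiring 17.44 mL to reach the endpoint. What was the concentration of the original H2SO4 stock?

1.72 M

n(LiOH) = 0.1384 x 0.01744 = 0.002414 mol.
n(H2SO4) in the aliquot = 0.002414 x 1/2 = 0.001207 mol.
[diluted H2SO4] = 0.001207 / 0.02395 = 0.05039 M.
Dilution factor = 500.0/14.69 = 34.04, so [stock] = 0.05039 x 34.04 = 1.72 M.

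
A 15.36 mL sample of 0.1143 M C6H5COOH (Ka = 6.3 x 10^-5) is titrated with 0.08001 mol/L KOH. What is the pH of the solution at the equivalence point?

n(C6H5COOH) = 0.1143 x 0.01536 = 0.001756 mol; V(KOH) at equivalence = 0.001756/0.08001 = 0.02194 L.
At equivalence all the acid is converted to C6H5COO-; total volume = 0.01536 + 0.02194 = 0.03730 L, so [C6H5COO-] = 0.001756/0.03730 = 0.04706 M.
Kb = Kw/Ka = 1.0e-14 / 6.3 x 10^-5 = 1.59e-10.
[OH^-] = sqrt(Kb x [C6H5COO-]) = sqrt(1.59e-10 x 0.04706) = 2.73e-6 M.
pOH = 5.56, so pH = 14.00 - 5.56 = 8.44.

8.44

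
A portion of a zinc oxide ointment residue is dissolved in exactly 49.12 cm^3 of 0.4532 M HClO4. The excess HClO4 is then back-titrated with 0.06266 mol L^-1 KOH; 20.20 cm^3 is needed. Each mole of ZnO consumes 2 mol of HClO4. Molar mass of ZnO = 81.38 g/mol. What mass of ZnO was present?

0.854 g

Total n(HClO4) added = 0.4532 x 0.04912 = 0.02226 mol.
n(KOH) used = 0.06266 x 0.02020 = 0.001266 mol, which equals the excess n(HClO4).
So n(HClO4) consumed by the sample = 0.02226 - 0.001266 = 0.02100 mol.
n(ZnO) = 0.02100 / 2 = 0.01050 mol.
mass = 0.01050 mol x 81.38 g/mol = 0.854 g.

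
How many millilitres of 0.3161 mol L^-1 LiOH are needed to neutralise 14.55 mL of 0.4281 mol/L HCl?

19.7 mL

n(HCl) = 0.4281 mol/L x 0.01455 L = 0.006229 mol.
At equivalence n(LiOH) = n(HCl) = 0.006229 mol.
V(LiOH) = 0.006229 / 0.3161 = 0.01971 L = 19.7 mL.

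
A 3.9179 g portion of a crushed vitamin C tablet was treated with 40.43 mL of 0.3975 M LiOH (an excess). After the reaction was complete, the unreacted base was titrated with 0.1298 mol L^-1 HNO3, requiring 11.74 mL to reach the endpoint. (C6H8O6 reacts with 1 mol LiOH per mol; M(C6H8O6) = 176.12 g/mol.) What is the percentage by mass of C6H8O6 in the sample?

65.4%

Total n(LiOH) added = 0.3975 x 0.04043 = 0.01607 mol.
n(HNO3) used = 0.1298 x 0.01174 = 0.001524 mol, which equals the excess n(LiOH).
So n(LiOH) consumed by the sample = 0.01607 - 0.001524 = 0.01455 mol.
n(C6H8O6) = 0.01455 / 1 = 0.01455 mol.
mass C6H8O6 = 0.01455 x 176.12 = 2.562 g, so %C6H8O6 = 2.562/3.9179 x 100 = 65.4%.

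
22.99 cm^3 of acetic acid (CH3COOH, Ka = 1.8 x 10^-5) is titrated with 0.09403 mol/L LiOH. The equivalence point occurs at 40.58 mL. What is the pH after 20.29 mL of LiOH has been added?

4.74

20.29 mL is exactly half the equivalence volume (40.58/2), i.e. the half-equivalence point.
There, n(HA) = n(A^-), so pH = pKa = -log(1.8 x 10^-5) = 4.74.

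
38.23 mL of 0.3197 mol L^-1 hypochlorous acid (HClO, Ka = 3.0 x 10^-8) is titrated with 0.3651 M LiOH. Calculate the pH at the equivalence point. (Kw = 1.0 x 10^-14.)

n(HClO) = 0.3197 x 0.03823 = 0.01222 mol; V(LiOH) at equivalence = 0.01222/0.3651 = 0.03348 L.
At equivalence all the acid is converted to ClO-; total volume = 0.03823 + 0.03348 = 0.07171 L, so [ClO-] = 0.01222/0.07171 = 0.1704 M.
Kb = Kw/Ka = 1.0e-14 / 3.0 x 10^-8 = 3.33e-7.
[OH^-] = sqrt(Kb x [ClO-]) = sqrt(3.33e-7 x 0.1704) = 0.000238 M.
pOH = 3.62, so pH = 14.00 - 3.62 = 10.38.

10.38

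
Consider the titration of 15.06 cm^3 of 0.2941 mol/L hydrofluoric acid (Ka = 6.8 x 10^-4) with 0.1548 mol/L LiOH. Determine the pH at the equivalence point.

n(HF) = 0.2941 x 0.01506 = 0.004429 mol; V(LiOH) at equivalence = 0.004429/0.1548 = 0.02861 L.
At equivalence all the acid is converted to F-; total volume = 0.01506 + 0.02861 = 0.04367 L, so [F-] = 0.004429/0.04367 = 0.1014 M.
Kb = Kw/Ka = 1.0e-14 / 6.8 x 10^-4 = 1.47e-11.
[OH^-] = sqrt(Kb x [F-]) = sqrt(1.47e-11 x 0.1014) = 1.22e-6 M.
pOH = 5.91, so pH = 14.00 - 5.91 = 8.09.

8.09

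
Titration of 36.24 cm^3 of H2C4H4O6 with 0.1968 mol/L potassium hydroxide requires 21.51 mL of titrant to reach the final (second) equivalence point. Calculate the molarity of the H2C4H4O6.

n(KOH) = 0.1968 x 0.02151 = 0.004233 mol.
At the final (second) equivalence point, 2 mol OH^- react per mol H2C4H4O6, so n(H2C4H4O6) = 0.004233 / 2 = 0.002117 mol.
[H2C4H4O6] = 0.002117 / 0.03624 L = 0.0584 M.

0.0584 M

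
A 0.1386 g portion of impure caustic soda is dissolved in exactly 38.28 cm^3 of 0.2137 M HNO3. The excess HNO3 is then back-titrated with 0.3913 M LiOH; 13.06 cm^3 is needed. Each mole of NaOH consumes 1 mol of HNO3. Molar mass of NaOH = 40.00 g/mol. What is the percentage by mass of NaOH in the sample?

Total n(HNO3) added = 0.2137 x 0.03828 = 0.008180 mol.
n(LiOH) used = 0.3913 x 0.01306 = 0.005110 mol, which equals the excess n(HNO3).
So n(HNO3) consumed by the sample = 0.008180 - 0.005110 = 0.003070 mol.
n(NaOH) = 0.003070 / 1 = 0.003070 mol.
mass NaOH = 0.003070 x 40.00 = 0.1228 g, so %NaOH = 0.1228/0.1386 x 100 = 88.6%.

88.6%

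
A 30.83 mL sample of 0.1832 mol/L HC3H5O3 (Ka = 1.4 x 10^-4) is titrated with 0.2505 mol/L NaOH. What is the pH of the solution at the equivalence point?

8.44

n(HC3H5O3) = 0.1832 x 0.03083 = 0.005648 mol; V(NaOH) at equivalence = 0.005648/0.2505 = 0.02255 L.
At equivalence all the acid is converted to C3H5O3-; total volume = 0.03083 + 0.02255 = 0.05338 L, so [C3H5O3-] = 0.005648/0.05338 = 0.1058 M.
Kb = Kw/Ka = 1.0e-14 / 1.4 x 10^-4 = 7.14e-11.
[OH^-] = sqrt(Kb x [C3H5O3-]) = sqrt(7.14e-11 x 0.1058) = 2.75e-6 M.
pOH = 5.56, so pH = 14.00 - 5.56 = 8.44.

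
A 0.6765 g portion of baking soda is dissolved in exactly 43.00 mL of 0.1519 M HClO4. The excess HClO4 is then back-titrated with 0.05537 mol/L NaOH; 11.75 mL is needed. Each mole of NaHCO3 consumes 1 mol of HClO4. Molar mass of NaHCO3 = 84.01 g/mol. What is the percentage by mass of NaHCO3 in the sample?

73.0%

Total n(HClO4) added = 0.1519 x 0.04300 = 0.006532 mol.
n(NaOH) used = 0.05537 x 0.01175 = 0.0006506 mol, which equals the excess n(HClO4).
So n(HClO4) consumed by the sample = 0.006532 - 0.0006506 = 0.005881 mol.
n(NaHCO3) = 0.005881 / 1 = 0.005881 mol.
mass NaHCO3 = 0.005881 x 84.01 = 0.4941 g, so %NaHCO3 = 0.4941/0.6765 x 100 = 73.0%.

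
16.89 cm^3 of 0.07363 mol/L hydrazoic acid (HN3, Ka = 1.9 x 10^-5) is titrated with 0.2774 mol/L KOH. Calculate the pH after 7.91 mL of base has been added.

n(acid) = 0.07363 x 0.01689 = 0.001244 mol; n(KOH) added = 0.2774 x 0.007910 = 0.002194 mol.
Base is in excess by 0.002194 - 0.001244 = 0.0009506 mol in a total volume of 0.02480 L.
[OH^-] = 0.0009506/0.02480 = 0.03833 M, so pOH = 1.42 and pH = 14.00 - 1.42 = 12.58.

12.58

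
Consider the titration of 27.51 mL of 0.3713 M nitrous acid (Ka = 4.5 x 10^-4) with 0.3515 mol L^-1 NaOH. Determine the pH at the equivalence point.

n(HNO2) = 0.3713 x 0.02751 = 0.01021 mol; V(NaOH) at equivalence = 0.01021/0.3515 = 0.02906 L.
At equivalence all the acid is converted to NO2-; total volume = 0.02751 + 0.02906 = 0.05657 L, so [NO2-] = 0.01021/0.05657 = 0.1806 M.
Kb = Kw/Ka = 1.0e-14 / 4.5 x 10^-4 = 2.22e-11.
[OH^-] = sqrt(Kb x [NO2-]) = sqrt(2.22e-11 x 0.1806) = 2.00e-6 M.
pOH = 5.70, so pH = 14.00 - 5.70 = 8.30.

8.30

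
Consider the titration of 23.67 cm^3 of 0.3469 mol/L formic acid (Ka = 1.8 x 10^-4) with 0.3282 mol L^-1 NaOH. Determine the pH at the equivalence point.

8.49

n(HCOOH) = 0.3469 x 0.02367 = 0.008211 mol; V(NaOH) at equivalence = 0.008211/0.3282 = 0.02502 L.
At equivalence all the acid is converted to HCOO-; total volume = 0.02367 + 0.02502 = 0.04869 L, so [HCOO-] = 0.008211/0.04869 = 0.1686 M.
Kb = Kw/Ka = 1.0e-14 / 1.8 x 10^-4 = 5.56e-11.
[OH^-] = sqrt(Kb x [HCOO-]) = sqrt(5.56e-11 x 0.1686) = 3.06e-6 M.
pOH = 5.51, so pH = 14.00 - 5.51 = 8.49.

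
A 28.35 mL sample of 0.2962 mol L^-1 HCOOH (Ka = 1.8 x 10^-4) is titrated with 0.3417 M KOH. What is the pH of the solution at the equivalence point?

n(HCOOH) = 0.2962 x 0.02835 = 0.008397 mol; V(KOH) at equivalence = 0.008397/0.3417 = 0.02457 L.
At equivalence all the acid is converted to HCOO-; total volume = 0.02835 + 0.02457 = 0.05292 L, so [HCOO-] = 0.008397/0.05292 = 0.1587 M.
Kb = Kw/Ka = 1.0e-14 / 1.8 x 10^-4 = 5.56e-11.
[OH^-] = sqrt(Kb x [HCOO-]) = sqrt(5.56e-11 x 0.1587) = 2.97e-6 M.
pOH = 5.53, so pH = 14.00 - 5.53 = 8.47.

8.47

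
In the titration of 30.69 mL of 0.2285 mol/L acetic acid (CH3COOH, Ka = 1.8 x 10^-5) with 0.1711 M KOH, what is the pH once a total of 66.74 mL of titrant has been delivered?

n(acid) = 0.2285 x 0.03069 = 0.007013 mol; n(KOH) added = 0.1711 x 0.06674 = 0.01142 mol.
Base is in excess by 0.01142 - 0.007013 = 0.004407 mol in a total volume of 0.09743 L.
[OH^-] = 0.004407/0.09743 = 0.04523 M, so pOH = 1.34 and pH = 14.00 - 1.34 = 12.66.

12.66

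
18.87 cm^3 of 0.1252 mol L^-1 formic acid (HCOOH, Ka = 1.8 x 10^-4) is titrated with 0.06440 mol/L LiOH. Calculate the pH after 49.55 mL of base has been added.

n(acid) = 0.1252 x 0.01887 = 0.002363 mol; n(LiOH) added = 0.06440 x 0.04955 = 0.003191 mol.
Base is in excess by 0.003191 - 0.002363 = 0.0008285 mol in a total volume of 0.06842 L.
[OH^-] = 0.0008285/0.06842 = 0.01211 M, so pOH = 1.92 and pH = 14.00 - 1.92 = 12.08.

12.08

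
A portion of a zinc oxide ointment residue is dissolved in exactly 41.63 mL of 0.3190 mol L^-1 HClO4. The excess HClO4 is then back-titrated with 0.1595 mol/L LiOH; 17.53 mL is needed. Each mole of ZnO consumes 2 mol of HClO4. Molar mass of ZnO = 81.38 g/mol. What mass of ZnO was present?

0.427 g

Total n(HClO4) added = 0.3190 x 0.04163 = 0.01328 mol.
n(LiOH) used = 0.1595 x 0.01753 = 0.002796 mol, which equals the excess n(HClO4).
So n(HClO4) consumed by the sample = 0.01328 - 0.002796 = 0.01048 mol.
n(ZnO) = 0.01048 / 2 = 0.005242 mol.
mass = 0.005242 mol x 81.38 g/mol = 0.427 g.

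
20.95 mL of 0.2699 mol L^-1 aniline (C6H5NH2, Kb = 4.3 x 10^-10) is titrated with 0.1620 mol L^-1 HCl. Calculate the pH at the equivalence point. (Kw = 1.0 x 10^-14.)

n(C6H5NH2) = 0.2699 x 0.02095 = 0.005654 mol; V(HCl) at equivalence = 0.005654/0.1620 = 0.03490 L.
At equivalence the base is fully converted to C6H5NH3+; total volume = 0.05585 L, so [C6H5NH3+] = 0.005654/0.05585 = 0.1012 M.
Ka(C6H5NH3+) = Kw/Kb = 1.0e-14 / 4.3 x 10^-10 = 2.33e-5.
[H^+] = sqrt(Ka x [C6H5NH3+]) = sqrt(2.33e-5 x 0.1012) = 0.00153 M.
pH = -log(0.00153) = 2.81.

2.81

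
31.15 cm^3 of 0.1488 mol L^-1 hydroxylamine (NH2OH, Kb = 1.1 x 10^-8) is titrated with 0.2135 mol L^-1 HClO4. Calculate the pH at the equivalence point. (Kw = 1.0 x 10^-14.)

3.55

n(NH2OH) = 0.1488 x 0.03115 = 0.004635 mol; V(HClO4) at equivalence = 0.004635/0.2135 = 0.02171 L.
At equivalence the base is fully converted to NH3OH+; total volume = 0.05286 L, so [NH3OH+] = 0.004635/0.05286 = 0.08769 M.
Ka(NH3OH+) = Kw/Kb = 1.0e-14 / 1.1 x 10^-8 = 9.09e-7.
[H^+] = sqrt(Ka x [NH3OH+]) = sqrt(9.09e-7 x 0.08769) = 0.000282 M.
pH = -log(0.000282) = 3.55.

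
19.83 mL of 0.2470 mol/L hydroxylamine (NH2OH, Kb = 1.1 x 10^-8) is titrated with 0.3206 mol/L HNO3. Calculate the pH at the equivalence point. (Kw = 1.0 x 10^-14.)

3.45

n(NH2OH) = 0.2470 x 0.01983 = 0.004898 mol; V(HNO3) at equivalence = 0.004898/0.3206 = 0.01528 L.
At equivalence the base is fully converted to NH3OH+; total volume = 0.03511 L, so [NH3OH+] = 0.004898/0.03511 = 0.1395 M.
Ka(NH3OH+) = Kw/Kb = 1.0e-14 / 1.1 x 10^-8 = 9.09e-7.
[H^+] = sqrt(Ka x [NH3OH+]) = sqrt(9.09e-7 x 0.1395) = 0.000356 M.
pH = -log(0.000356) = 3.45.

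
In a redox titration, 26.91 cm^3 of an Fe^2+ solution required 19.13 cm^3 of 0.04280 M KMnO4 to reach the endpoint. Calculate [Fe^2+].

n(KMnO4) = 0.04280 x 0.01913 = 0.0008188 mol.
From the balanced equation, 1 mol KMnO4 reacts with 5 mol Fe^2+, so n(Fe^2+) = 0.0008188 x 5/1 = 0.004094 mol.
[Fe^2+] = 0.004094 / 0.02691 L = 0.152 M.

0.152 M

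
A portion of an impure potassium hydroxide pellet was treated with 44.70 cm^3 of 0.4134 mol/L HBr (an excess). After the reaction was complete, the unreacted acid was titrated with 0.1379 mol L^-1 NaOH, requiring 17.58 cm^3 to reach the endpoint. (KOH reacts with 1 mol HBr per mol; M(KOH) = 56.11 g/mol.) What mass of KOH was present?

Total n(HBr) added = 0.4134 x 0.04470 = 0.01848 mol.
n(NaOH) used = 0.1379 x 0.01758 = 0.002424 mol, which equals the excess n(HBr).
So n(HBr) consumed by the sample = 0.01848 - 0.002424 = 0.01605 mol.
n(KOH) = 0.01605 / 1 = 0.01605 mol.
mass = 0.01605 mol x 56.11 g/mol = 0.901 g.

0.901 g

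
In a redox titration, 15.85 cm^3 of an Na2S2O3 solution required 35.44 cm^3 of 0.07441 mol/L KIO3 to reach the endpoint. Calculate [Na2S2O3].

0.998 M

n(KIO3) = 0.07441 x 0.03544 = 0.002637 mol.
From the balanced equation, 1 mol KIO3 reacts with 6 mol Na2S2O3, so n(Na2S2O3) = 0.002637 x 6/1 = 0.01582 mol.
[Na2S2O3] = 0.01582 / 0.01585 L = 0.998 M.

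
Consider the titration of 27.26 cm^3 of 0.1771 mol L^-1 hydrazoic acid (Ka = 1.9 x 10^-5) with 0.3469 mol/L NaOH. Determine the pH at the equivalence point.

8.90

n(HN3) = 0.1771 x 0.02726 = 0.004828 mol; V(NaOH) at equivalence = 0.004828/0.3469 = 0.01392 L.
At equivalence all the acid is converted to N3-; total volume = 0.02726 + 0.01392 = 0.04118 L, so [N3-] = 0.004828/0.04118 = 0.1172 M.
Kb = Kw/Ka = 1.0e-14 / 1.9 x 10^-5 = 5.26e-10.
[OH^-] = sqrt(Kb x [N3-]) = sqrt(5.26e-10 x 0.1172) = 7.86e-6 M.
pOH = 5.10, so pH = 14.00 - 5.10 = 8.90.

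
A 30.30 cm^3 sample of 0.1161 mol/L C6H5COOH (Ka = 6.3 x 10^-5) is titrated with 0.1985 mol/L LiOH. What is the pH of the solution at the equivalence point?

8.53

n(C6H5COOH) = 0.1161 x 0.03030 = 0.003518 mol; V(LiOH) at equivalence = 0.003518/0.1985 = 0.01772 L.
At equivalence all the acid is converted to C6H5COO-; total volume = 0.03030 + 0.01772 = 0.04802 L, so [C6H5COO-] = 0.003518/0.04802 = 0.07325 M.
Kb = Kw/Ka = 1.0e-14 / 6.3 x 10^-5 = 1.59e-10.
[OH^-] = sqrt(Kb x [C6H5COO-]) = sqrt(1.59e-10 x 0.07325) = 3.41e-6 M.
pOH = 5.47, so pH = 14.00 - 5.47 = 8.53.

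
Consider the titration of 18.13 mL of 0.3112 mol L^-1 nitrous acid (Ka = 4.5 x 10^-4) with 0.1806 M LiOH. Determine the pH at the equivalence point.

8.20

n(HNO2) = 0.3112 x 0.01813 = 0.005642 mol; V(LiOH) at equivalence = 0.005642/0.1806 = 0.03124 L.
At equivalence all the acid is converted to NO2-; total volume = 0.01813 + 0.03124 = 0.04937 L, so [NO2-] = 0.005642/0.04937 = 0.1143 M.
Kb = Kw/Ka = 1.0e-14 / 4.5 x 10^-4 = 2.22e-11.
[OH^-] = sqrt(Kb x [NO2-]) = sqrt(2.22e-11 x 0.1143) = 1.59e-6 M.
pOH = 5.80, so pH = 14.00 - 5.80 = 8.20.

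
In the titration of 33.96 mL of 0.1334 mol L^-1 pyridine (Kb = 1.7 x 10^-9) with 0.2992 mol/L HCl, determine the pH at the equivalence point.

3.13

n(C5H5N) = 0.1334 x 0.03396 = 0.004530 mol; V(HCl) at equivalence = 0.004530/0.2992 = 0.01514 L.
At equivalence the base is fully converted to C5H5NH+; total volume = 0.04910 L, so [C5H5NH+] = 0.004530/0.04910 = 0.09226 M.
Ka(C5H5NH+) = Kw/Kb = 1.0e-14 / 1.7 x 10^-9 = 5.88e-6.
[H^+] = sqrt(Ka x [C5H5NH+]) = sqrt(5.88e-6 x 0.09226) = 0.000737 M.
pH = -log(0.000737) = 3.13.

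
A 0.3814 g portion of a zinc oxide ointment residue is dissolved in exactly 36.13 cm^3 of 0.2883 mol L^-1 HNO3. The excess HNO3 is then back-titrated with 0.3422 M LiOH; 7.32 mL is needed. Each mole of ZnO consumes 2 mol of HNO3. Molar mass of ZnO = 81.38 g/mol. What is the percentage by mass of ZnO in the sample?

Total n(HNO3) added = 0.2883 x 0.03613 = 0.01042 mol.
n(LiOH) used = 0.3422 x 0.007320 = 0.002505 mol, which equals the excess n(HNO3).
So n(HNO3) consumed by the sample = 0.01042 - 0.002505 = 0.007911 mol.
n(ZnO) = 0.007911 / 2 = 0.003956 mol.
mass ZnO = 0.003956 x 81.38 = 0.3219 g, so %ZnO = 0.3219/0.3814 x 100 = 84.4%.

84.4%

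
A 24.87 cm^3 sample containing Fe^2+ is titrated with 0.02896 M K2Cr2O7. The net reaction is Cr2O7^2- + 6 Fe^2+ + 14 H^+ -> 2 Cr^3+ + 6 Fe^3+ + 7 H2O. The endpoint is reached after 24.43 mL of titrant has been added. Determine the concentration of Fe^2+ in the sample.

n(K2Cr2O7) = 0.02896 x 0.02443 = 0.0007075 mol.
From the balanced equation, 1 mol K2Cr2O7 reacts with 6 mol Fe^2+, so n(Fe^2+) = 0.0007075 x 6/1 = 0.004245 mol.
[Fe^2+] = 0.004245 / 0.02487 L = 0.171 M.

0.171 M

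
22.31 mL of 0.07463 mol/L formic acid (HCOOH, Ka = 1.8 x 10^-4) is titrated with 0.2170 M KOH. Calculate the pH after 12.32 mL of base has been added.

12.46

n(acid) = 0.07463 x 0.02231 = 0.001665 mol; n(KOH) added = 0.2170 x 0.01232 = 0.002673 mol.
Base is in excess by 0.002673 - 0.001665 = 0.001008 mol in a total volume of 0.03463 L.
[OH^-] = 0.001008/0.03463 = 0.02912 M, so pOH = 1.54 and pH = 14.00 - 1.54 = 12.46.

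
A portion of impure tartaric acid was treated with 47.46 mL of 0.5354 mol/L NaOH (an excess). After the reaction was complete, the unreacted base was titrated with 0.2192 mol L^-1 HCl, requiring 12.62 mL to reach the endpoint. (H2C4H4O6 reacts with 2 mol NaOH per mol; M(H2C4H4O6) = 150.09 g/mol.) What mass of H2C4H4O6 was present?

Total n(NaOH) added = 0.5354 x 0.04746 = 0.02541 mol.
n(HCl) used = 0.2192 x 0.01262 = 0.002766 mol, which equals the excess n(NaOH).
So n(NaOH) consumed by the sample = 0.02541 - 0.002766 = 0.02264 mol.
n(H2C4H4O6) = 0.02264 / 2 = 0.01132 mol.
mass = 0.01132 mol x 150.09 g/mol = 1.70 g.

1.70 g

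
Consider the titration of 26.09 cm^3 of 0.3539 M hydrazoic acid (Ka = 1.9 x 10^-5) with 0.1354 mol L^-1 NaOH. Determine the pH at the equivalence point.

8.86

n(HN3) = 0.3539 x 0.02609 = 0.009233 mol; V(NaOH) at equivalence = 0.009233/0.1354 = 0.06819 L.
At equivalence all the acid is converted to N3-; total volume = 0.02609 + 0.06819 = 0.09428 L, so [N3-] = 0.009233/0.09428 = 0.09793 M.
Kb = Kw/Ka = 1.0e-14 / 1.9 x 10^-5 = 5.26e-10.
[OH^-] = sqrt(Kb x [N3-]) = sqrt(5.26e-10 x 0.09793) = 7.18e-6 M.
pOH = 5.14, so pH = 14.00 - 5.14 = 8.86.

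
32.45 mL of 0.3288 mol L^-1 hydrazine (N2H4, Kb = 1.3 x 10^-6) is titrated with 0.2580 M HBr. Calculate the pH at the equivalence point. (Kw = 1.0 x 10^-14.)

n(N2H4) = 0.3288 x 0.03245 = 0.01067 mol; V(HBr) at equivalence = 0.01067/0.2580 = 0.04135 L.
At equivalence the base is fully converted to N2H5+; total volume = 0.07380 L, so [N2H5+] = 0.01067/0.07380 = 0.1446 M.
Ka(N2H5+) = Kw/Kb = 1.0e-14 / 1.3 x 10^-6 = 7.69e-9.
[H^+] = sqrt(Ka x [N2H5+]) = sqrt(7.69e-9 x 0.1446) = 3.33e-5 M.
pH = -log(3.33e-5) = 4.48.

4.48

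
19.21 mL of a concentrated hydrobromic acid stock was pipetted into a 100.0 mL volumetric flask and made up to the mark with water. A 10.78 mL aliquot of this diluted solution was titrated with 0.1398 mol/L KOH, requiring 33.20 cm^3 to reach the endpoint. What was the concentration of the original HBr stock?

n(KOH) = 0.1398 x 0.03320 = 0.004641 mol.
n(HBr) in the aliquot = 0.004641 mol.
[diluted HBr] = 0.004641 / 0.01078 = 0.4306 M.
Dilution factor = 100.0/19.21 = 5.206, so [stock] = 0.4306 x 5.206 = 2.24 M.

2.24 M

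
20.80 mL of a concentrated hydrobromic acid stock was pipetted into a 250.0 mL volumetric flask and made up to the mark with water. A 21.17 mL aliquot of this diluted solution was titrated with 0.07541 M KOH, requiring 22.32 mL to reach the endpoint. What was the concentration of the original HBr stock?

n(KOH) = 0.07541 x 0.02232 = 0.001683 mol.
n(HBr) in the aliquot = 0.001683 mol.
[diluted HBr] = 0.001683 / 0.02117 = 0.07951 M.
Dilution factor = 250.0/20.80 = 12.02, so [stock] = 0.07951 x 12.02 = 0.956 M.

0.956 M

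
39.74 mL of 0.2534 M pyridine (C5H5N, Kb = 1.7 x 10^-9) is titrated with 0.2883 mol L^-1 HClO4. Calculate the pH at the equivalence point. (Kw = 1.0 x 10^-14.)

n(C5H5N) = 0.2534 x 0.03974 = 0.01007 mol; V(HClO4) at equivalence = 0.01007/0.2883 = 0.03493 L.
At equivalence the base is fully converted to C5H5NH+; total volume = 0.07467 L, so [C5H5NH+] = 0.01007/0.07467 = 0.1349 M.
Ka(C5H5NH+) = Kw/Kb = 1.0e-14 / 1.7 x 10^-9 = 5.88e-6.
[H^+] = sqrt(Ka x [C5H5NH+]) = sqrt(5.88e-6 x 0.1349) = 0.000891 M.
pH = -log(0.000891) = 3.05.

3.05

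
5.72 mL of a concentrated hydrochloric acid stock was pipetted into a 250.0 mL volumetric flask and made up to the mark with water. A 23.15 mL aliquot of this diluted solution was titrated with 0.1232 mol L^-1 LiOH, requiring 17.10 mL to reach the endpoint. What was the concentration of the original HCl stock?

n(LiOH) = 0.1232 x 0.01710 = 0.002107 mol.
n(HCl) in the aliquot = 0.002107 mol.
[diluted HCl] = 0.002107 / 0.02315 = 0.09100 M.
Dilution factor = 250.0/5.720 = 43.71, so [stock] = 0.09100 x 43.71 = 3.98 M.

3.98 M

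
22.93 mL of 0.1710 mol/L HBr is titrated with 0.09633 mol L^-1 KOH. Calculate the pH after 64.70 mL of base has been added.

12.42

n(acid) = 0.1710 x 0.02293 = 0.003921 mol; n(KOH) added = 0.09633 x 0.06470 = 0.006233 mol.
Base is in excess by 0.006233 - 0.003921 = 0.002312 mol in a total volume of 0.08763 L.
[OH^-] = 0.002312/0.08763 = 0.02638 M, so pOH = 1.58 and pH = 14.00 - 1.58 = 12.42.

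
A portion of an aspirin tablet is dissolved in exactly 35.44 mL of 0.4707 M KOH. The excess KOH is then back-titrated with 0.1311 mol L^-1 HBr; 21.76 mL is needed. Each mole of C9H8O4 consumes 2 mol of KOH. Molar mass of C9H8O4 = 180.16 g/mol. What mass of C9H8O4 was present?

Total n(KOH) added = 0.4707 x 0.03544 = 0.01668 mol.
n(HBr) used = 0.1311 x 0.02176 = 0.002853 mol, which equals the excess n(KOH).
So n(KOH) consumed by the sample = 0.01668 - 0.002853 = 0.01383 mol.
n(C9H8O4) = 0.01383 / 2 = 0.006914 mol.
mass = 0.006914 mol x 180.16 g/mol = 1.25 g.

1.25 g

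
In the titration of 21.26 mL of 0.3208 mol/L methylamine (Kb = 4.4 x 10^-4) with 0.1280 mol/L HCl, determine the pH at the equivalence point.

5.84

n(CH3NH2) = 0.3208 x 0.02126 = 0.006820 mol; V(HCl) at equivalence = 0.006820/0.1280 = 0.05328 L.
At equivalence the base is fully converted to CH3NH3+; total volume = 0.07454 L, so [CH3NH3+] = 0.006820/0.07454 = 0.09149 M.
Ka(CH3NH3+) = Kw/Kb = 1.0e-14 / 4.4 x 10^-4 = 2.27e-11.
[H^+] = sqrt(Ka x [CH3NH3+]) = sqrt(2.27e-11 x 0.09149) = 1.44e-6 M.
pH = -log(1.44e-6) = 5.84.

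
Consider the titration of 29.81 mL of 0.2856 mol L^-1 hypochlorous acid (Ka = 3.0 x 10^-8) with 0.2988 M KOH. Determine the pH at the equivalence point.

10.34

n(HClO) = 0.2856 x 0.02981 = 0.008514 mol; V(KOH) at equivalence = 0.008514/0.2988 = 0.02849 L.
At equivalence all the acid is converted to ClO-; total volume = 0.02981 + 0.02849 = 0.05830 L, so [ClO-] = 0.008514/0.05830 = 0.1460 M.
Kb = Kw/Ka = 1.0e-14 / 3.0 x 10^-8 = 3.33e-7.
[OH^-] = sqrt(Kb x [ClO-]) = sqrt(3.33e-7 x 0.1460) = 0.000221 M.
pOH = 3.66, so pH = 14.00 - 3.66 = 10.34.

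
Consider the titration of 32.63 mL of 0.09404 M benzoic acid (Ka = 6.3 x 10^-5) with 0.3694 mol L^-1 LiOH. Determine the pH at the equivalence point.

8.54

n(C6H5COOH) = 0.09404 x 0.03263 = 0.003069 mol; V(LiOH) at equivalence = 0.003069/0.3694 = 0.008307 L.
At equivalence all the acid is converted to C6H5COO-; total volume = 0.03263 + 0.008307 = 0.04094 L, so [C6H5COO-] = 0.003069/0.04094 = 0.07496 M.
Kb = Kw/Ka = 1.0e-14 / 6.3 x 10^-5 = 1.59e-10.
[OH^-] = sqrt(Kb x [C6H5COO-]) = sqrt(1.59e-10 x 0.07496) = 3.45e-6 M.
pOH = 5.46, so pH = 14.00 - 5.46 = 8.54.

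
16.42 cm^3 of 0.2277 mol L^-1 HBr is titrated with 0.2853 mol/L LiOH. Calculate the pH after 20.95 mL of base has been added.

n(acid) = 0.2277 x 0.01642 = 0.003739 mol; n(LiOH) added = 0.2853 x 0.02095 = 0.005977 mol.
Base is in excess by 0.005977 - 0.003739 = 0.002238 mol in a total volume of 0.03737 L.
[OH^-] = 0.002238/0.03737 = 0.05989 M, so pOH = 1.22 and pH = 14.00 - 1.22 = 12.78.

12.78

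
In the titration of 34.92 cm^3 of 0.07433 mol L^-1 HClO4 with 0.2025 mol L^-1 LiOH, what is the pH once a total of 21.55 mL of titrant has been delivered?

12.50

n(acid) = 0.07433 x 0.03492 = 0.002596 mol; n(LiOH) added = 0.2025 x 0.02155 = 0.004364 mol.
Base is in excess by 0.004364 - 0.002596 = 0.001768 mol in a total volume of 0.05647 L.
[OH^-] = 0.001768/0.05647 = 0.03131 M, so pOH = 1.50 and pH = 14.00 - 1.50 = 12.50.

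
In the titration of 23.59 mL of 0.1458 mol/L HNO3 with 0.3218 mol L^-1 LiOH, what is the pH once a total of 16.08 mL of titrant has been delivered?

12.64

n(acid) = 0.1458 x 0.02359 = 0.003439 mol; n(LiOH) added = 0.3218 x 0.01608 = 0.005175 mol.
Base is in excess by 0.005175 - 0.003439 = 0.001735 mol in a total volume of 0.03967 L.
[OH^-] = 0.001735/0.03967 = 0.04374 M, so pOH = 1.36 and pH = 14.00 - 1.36 = 12.64.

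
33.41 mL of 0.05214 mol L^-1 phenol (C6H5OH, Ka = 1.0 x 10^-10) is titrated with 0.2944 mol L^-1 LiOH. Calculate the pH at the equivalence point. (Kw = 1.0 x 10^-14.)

n(C6H5OH) = 0.05214 x 0.03341 = 0.001742 mol; V(LiOH) at equivalence = 0.001742/0.2944 = 0.005917 L.
At equivalence all the acid is converted to C6H5O-; total volume = 0.03341 + 0.005917 = 0.03933 L, so [C6H5O-] = 0.001742/0.03933 = 0.04430 M.
Kb = Kw/Ka = 1.0e-14 / 1.0 x 10^-10 = 0.000100.
[OH^-] = sqrt(Kb x [C6H5O-]) = sqrt(0.000100 x 0.04430) = 0.00210 M.
pOH = 2.68, so pH = 14.00 - 2.68 = 11.32.

11.32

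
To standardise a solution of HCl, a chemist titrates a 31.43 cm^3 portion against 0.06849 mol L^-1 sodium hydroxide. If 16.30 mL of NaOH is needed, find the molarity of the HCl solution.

0.0355 M

n(NaOH) delivered = 0.06849 x 0.01630 = 0.001116 mol.
For a 1:1 reaction, n(HCl) = 0.001116 mol.
[HCl] = 0.001116 mol / 0.03143 L = 0.0355 M.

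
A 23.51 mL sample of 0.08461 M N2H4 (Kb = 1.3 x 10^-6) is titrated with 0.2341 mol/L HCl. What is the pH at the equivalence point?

n(N2H4) = 0.08461 x 0.02351 = 0.001989 mol; V(HCl) at equivalence = 0.001989/0.2341 = 0.008497 L.
At equivalence the base is fully converted to N2H5+; total volume = 0.03201 L, so [N2H5+] = 0.001989/0.03201 = 0.06215 M.
Ka(N2H5+) = Kw/Kb = 1.0e-14 / 1.3 x 10^-6 = 7.69e-9.
[H^+] = sqrt(Ka x [N2H5+]) = sqrt(7.69e-9 x 0.06215) = 2.19e-5 M.
pH = -log(2.19e-5) = 4.66.

4.66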